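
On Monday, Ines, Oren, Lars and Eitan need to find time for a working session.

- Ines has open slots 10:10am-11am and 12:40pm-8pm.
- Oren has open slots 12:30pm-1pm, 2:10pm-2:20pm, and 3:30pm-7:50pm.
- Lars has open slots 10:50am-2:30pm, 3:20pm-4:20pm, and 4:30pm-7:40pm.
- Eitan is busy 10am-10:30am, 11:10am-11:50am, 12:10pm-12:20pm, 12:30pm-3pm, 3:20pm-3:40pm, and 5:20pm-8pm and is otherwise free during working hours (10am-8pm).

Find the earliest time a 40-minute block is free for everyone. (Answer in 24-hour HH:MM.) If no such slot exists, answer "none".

15:40

Eitan free within 10:00–20:00: 10:30–11:10, 11:50–12:10, 12:20–12:30, 15:00–15:20, 15:40–17:20.
Ines ∩ Oren: 12:40–13:00, 14:10–14:20, 15:30–19:50.
Ines ∩ Oren ∩ Lars: 12:40–13:00, 14:10–14:20, 15:30–16:20, 16:30–19:40.
Ines ∩ Oren ∩ Lars ∩ Eitan: 15:40–16:20, 16:30–17:20.
Windows ≥ 40 min: 15:40–16:20, 16:30–17:20.
Earliest such window starts at 15:40.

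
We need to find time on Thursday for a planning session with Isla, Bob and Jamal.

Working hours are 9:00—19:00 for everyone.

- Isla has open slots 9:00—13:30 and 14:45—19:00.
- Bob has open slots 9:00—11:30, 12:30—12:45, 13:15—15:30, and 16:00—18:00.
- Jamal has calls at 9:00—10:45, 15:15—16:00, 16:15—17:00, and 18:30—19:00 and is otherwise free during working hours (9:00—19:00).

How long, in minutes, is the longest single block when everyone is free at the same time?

Jamal free within 09:00–19:00: 10:45–15:15, 16:00–16:15, 17:00–18:30.
Isla ∩ Bob: 09:00–11:30, 12:30–12:45, 13:15–13:30, 14:45–15:30, 16:00–18:00.
Isla ∩ Bob ∩ Jamal: 10:45–11:30, 12:30–12:45, 13:15–13:30, 14:45–15:15, 16:00–16:15, 17:00–18:00.
Common window lengths: 45, 15, 15, 30, 15, 60 min; longest is 60.

60 minutes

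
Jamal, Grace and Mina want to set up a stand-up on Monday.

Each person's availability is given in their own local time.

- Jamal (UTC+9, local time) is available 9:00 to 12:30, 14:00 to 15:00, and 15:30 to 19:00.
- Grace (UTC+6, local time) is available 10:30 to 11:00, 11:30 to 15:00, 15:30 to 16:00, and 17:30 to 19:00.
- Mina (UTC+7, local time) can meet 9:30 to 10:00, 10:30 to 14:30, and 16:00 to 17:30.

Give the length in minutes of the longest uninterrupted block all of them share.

60 minutes

Jamal → UTC: 00:00–03:30, 05:00–06:00, 06:30–10:00.
Grace → UTC: 04:30–05:00, 05:30–09:00, 09:30–10:00, 11:30–13:00.
Mina → UTC: 02:30–03:00, 03:30–07:30, 09:00–10:30.
Jamal ∩ Grace: 05:30–06:00, 06:30–09:00, 09:30–10:00.
Jamal ∩ Grace ∩ Mina: 05:30–06:00, 06:30–07:30, 09:30–10:00.
Common window lengths: 30, 60, 30 min; longest is 60.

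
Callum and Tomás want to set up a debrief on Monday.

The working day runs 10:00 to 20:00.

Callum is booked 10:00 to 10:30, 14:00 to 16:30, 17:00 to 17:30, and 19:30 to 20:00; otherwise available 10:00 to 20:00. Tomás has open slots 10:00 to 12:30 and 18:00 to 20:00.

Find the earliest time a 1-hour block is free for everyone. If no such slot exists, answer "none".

10:30

Callum free within 10:00–20:00: 10:30–14:00, 16:30–17:00, 17:30–19:30.
Callum ∩ Tomás: 10:30–12:30, 18:00–19:30.
Windows ≥ 60 min: 10:30–12:30, 18:00–19:30.
Earliest such window starts at 10:30.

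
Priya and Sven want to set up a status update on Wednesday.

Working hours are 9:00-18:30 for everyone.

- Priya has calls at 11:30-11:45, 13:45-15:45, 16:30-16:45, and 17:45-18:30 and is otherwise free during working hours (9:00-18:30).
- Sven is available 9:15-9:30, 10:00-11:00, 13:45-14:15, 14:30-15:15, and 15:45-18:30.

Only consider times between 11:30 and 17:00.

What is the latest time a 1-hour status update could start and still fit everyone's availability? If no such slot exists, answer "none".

none

Priya free within 09:00–18:30: 09:00–11:30, 11:45–13:45, 15:45–16:30, 16:45–17:45.
Priya ∩ Sven: 09:15–09:30, 10:00–11:00, 15:45–16:30, 16:45–17:45.
Restricted to 11:30–17:00: 15:45–16:30, 16:45–17:00.
Windows ≥ 60 min: (none).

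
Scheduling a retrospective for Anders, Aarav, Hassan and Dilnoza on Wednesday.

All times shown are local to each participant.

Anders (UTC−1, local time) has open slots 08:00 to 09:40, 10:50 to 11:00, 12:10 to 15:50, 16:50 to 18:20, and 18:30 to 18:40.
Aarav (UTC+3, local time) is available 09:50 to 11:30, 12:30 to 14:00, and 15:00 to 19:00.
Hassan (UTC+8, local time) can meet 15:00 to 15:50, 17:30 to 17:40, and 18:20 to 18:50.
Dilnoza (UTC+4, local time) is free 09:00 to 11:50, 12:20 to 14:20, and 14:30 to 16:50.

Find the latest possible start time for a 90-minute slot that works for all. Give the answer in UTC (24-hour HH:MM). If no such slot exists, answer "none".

Anders → UTC: 09:00–10:40, 11:50–12:00, 13:10–16:50, 17:50–19:20, 19:30–19:40.
Aarav → UTC: 06:50–08:30, 09:30–11:00, 12:00–16:00.
Hassan → UTC: 07:00–07:50, 09:30–09:40, 10:20–10:50.
Dilnoza → UTC: 05:00–07:50, 08:20–10:20, 10:30–12:50.
Anders ∩ Aarav: 09:30–10:40, 13:10–16:00.
Anders ∩ Aarav ∩ Hassan: 09:30–09:40, 10:20–10:40.
Anders ∩ Aarav ∩ Hassan ∩ Dilnoza: 09:30–09:40, 10:30–10:40.
Windows ≥ 90 min: (none).

none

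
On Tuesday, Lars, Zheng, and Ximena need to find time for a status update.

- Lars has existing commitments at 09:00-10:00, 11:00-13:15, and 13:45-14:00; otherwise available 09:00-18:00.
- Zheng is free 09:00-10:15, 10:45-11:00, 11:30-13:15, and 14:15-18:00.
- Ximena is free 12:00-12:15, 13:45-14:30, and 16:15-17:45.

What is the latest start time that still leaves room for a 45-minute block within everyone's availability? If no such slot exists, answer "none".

17:00

Lars free within 09:00–18:00: 10:00–11:00, 13:15–13:45, 14:00–18:00.
Lars ∩ Zheng: 10:00–10:15, 10:45–11:00, 14:15–18:00.
Lars ∩ Zheng ∩ Ximena: 14:15–14:30, 16:15–17:45.
Windows ≥ 45 min: 16:15–17:45.
Latest start in the last window 16:15–17:45 is 17:45 − 45 min = 17:00.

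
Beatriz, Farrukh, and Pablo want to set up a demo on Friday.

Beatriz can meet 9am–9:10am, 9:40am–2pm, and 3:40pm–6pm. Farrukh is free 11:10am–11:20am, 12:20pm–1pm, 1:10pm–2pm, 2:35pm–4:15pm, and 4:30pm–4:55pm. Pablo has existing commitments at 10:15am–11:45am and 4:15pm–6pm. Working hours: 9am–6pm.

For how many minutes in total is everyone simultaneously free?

125 minutes

Pablo free within 09:00–18:00: 09:00–10:15, 11:45–16:15.
Beatriz ∩ Farrukh: 11:10–11:20, 12:20–13:00, 13:10–14:00, 15:40–16:15, 16:30–16:55.
Beatriz ∩ Farrukh ∩ Pablo: 12:20–13:00, 13:10–14:00, 15:40–16:15.
Total common minutes: 40 + 50 + 35 = 125.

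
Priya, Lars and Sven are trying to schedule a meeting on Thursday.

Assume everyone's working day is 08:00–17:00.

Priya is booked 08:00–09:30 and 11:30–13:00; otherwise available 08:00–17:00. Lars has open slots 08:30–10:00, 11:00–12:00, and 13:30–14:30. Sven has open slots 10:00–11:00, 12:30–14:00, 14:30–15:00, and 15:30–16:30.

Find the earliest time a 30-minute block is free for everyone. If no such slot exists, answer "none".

13:30

Priya free within 08:00–17:00: 09:30–11:30, 13:00–17:00.
Priya ∩ Lars: 09:30–10:00, 11:00–11:30, 13:30–14:30.
Priya ∩ Lars ∩ Sven: 13:30–14:00.
Windows ≥ 30 min: 13:30–14:00.
Earliest such window starts at 13:30.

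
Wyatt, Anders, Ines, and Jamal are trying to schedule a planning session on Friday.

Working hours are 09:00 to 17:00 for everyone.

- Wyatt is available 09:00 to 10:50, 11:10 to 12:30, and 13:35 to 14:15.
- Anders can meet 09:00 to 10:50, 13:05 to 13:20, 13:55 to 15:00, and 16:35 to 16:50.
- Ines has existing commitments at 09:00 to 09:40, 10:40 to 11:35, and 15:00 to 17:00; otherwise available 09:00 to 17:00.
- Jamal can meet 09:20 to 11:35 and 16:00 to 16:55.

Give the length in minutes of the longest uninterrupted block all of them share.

Ines free within 09:00–17:00: 09:40–10:40, 11:35–15:00.
Wyatt ∩ Anders: 09:00–10:50, 13:55–14:15.
Wyatt ∩ Anders ∩ Ines: 09:40–10:40, 13:55–14:15.
Wyatt ∩ Anders ∩ Ines ∩ Jamal: 09:40–10:40.
Single common window of 60 minutes.

60 minutes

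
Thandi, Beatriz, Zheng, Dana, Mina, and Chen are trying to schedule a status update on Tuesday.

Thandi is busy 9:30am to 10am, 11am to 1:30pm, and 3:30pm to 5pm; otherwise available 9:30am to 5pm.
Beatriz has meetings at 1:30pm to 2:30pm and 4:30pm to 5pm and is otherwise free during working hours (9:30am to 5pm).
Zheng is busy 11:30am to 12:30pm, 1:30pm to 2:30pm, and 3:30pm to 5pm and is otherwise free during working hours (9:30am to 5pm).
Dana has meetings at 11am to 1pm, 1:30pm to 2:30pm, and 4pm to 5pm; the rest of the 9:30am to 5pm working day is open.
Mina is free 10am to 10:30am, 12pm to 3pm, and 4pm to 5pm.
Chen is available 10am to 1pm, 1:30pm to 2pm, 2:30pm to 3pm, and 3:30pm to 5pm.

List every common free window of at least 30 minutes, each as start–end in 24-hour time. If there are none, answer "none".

Thandi free within 09:30–17:00: 10:00–11:00, 13:30–15:30.
Beatriz free within 09:30–17:00: 09:30–13:30, 14:30–16:30.
Zheng free within 09:30–17:00: 09:30–11:30, 12:30–13:30, 14:30–15:30.
Dana free within 09:30–17:00: 09:30–11:00, 13:00–13:30, 14:30–16:00.
Thandi ∩ Beatriz: 10:00–11:00, 14:30–15:30.
Thandi ∩ Beatriz ∩ Zheng: 10:00–11:00, 14:30–15:30.
Thandi ∩ Beatriz ∩ Zheng ∩ Dana: 10:00–11:00, 14:30–15:30.
Thandi ∩ Beatriz ∩ Zheng ∩ Dana ∩ Mina: 10:00–10:30, 14:30–15:00.
Thandi ∩ Beatriz ∩ Zheng ∩ Dana ∩ Mina ∩ Chen: 10:00–10:30, 14:30–15:00.
Windows ≥ 30 min: 10:00–10:30, 14:30–15:00.

10:00–10:30, 14:30–15:00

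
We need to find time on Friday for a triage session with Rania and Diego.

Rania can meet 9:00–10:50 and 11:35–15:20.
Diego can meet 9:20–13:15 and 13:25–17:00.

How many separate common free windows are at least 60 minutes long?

3

Rania ∩ Diego: 09:20–10:50, 11:35–13:15, 13:25–15:20.
Windows ≥ 60 min: 09:20–10:50, 11:35–13:15, 13:25–15:20.
That's 3 windows.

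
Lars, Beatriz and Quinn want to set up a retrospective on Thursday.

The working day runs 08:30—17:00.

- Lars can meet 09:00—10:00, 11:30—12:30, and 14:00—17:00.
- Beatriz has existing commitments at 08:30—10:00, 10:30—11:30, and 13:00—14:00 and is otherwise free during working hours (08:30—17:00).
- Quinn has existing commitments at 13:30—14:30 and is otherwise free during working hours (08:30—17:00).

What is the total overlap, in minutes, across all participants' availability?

Beatriz free within 08:30–17:00: 10:00–10:30, 11:30–13:00, 14:00–17:00.
Quinn free within 08:30–17:00: 08:30–13:30, 14:30–17:00.
Lars ∩ Beatriz: 11:30–12:30, 14:00–17:00.
Lars ∩ Beatriz ∩ Quinn: 11:30–12:30, 14:30–17:00.
Total common minutes: 60 + 150 = 210.

210 minutes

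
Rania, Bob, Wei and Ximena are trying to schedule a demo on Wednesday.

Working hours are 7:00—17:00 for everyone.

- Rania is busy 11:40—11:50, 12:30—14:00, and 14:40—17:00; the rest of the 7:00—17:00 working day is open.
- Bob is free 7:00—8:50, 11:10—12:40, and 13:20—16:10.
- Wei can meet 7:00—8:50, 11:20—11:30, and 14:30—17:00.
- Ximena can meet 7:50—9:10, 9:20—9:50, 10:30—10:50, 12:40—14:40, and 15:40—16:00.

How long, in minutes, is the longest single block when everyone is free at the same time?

60 minutes

Rania free within 07:00–17:00: 07:00–11:40, 11:50–12:30, 14:00–14:40.
Rania ∩ Bob: 07:00–08:50, 11:10–11:40, 11:50–12:30, 14:00–14:40.
Rania ∩ Bob ∩ Wei: 07:00–08:50, 11:20–11:30, 14:30–14:40.
Rania ∩ Bob ∩ Wei ∩ Ximena: 07:50–08:50, 14:30–14:40.
Common window lengths: 60, 10 min; longest is 60.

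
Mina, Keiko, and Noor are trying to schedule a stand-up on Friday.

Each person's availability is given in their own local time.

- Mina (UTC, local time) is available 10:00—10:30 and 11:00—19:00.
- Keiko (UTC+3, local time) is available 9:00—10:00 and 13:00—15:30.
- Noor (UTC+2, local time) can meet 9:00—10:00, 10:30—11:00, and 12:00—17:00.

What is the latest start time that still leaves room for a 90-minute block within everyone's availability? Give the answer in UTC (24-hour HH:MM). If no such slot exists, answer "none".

Mina → UTC: 10:00–10:30, 11:00–19:00.
Keiko → UTC: 06:00–07:00, 10:00–12:30.
Noor → UTC: 07:00–08:00, 08:30–09:00, 10:00–15:00.
Mina ∩ Keiko: 10:00–10:30, 11:00–12:30.
Mina ∩ Keiko ∩ Noor: 10:00–10:30, 11:00–12:30.
Windows ≥ 90 min: 11:00–12:30.
Latest start in the last window 11:00–12:30 is 12:30 − 90 min = 11:00.

11:00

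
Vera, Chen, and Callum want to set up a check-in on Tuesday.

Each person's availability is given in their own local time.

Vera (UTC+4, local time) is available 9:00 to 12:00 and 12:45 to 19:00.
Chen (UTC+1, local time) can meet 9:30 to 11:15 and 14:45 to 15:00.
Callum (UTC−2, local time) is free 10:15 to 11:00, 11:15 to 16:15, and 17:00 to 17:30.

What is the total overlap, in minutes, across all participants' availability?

Vera → UTC: 05:00–08:00, 08:45–15:00.
Chen → UTC: 08:30–10:15, 13:45–14:00.
Callum → UTC: 12:15–13:00, 13:15–18:15, 19:00–19:30.
Vera ∩ Chen: 08:45–10:15, 13:45–14:00.
Vera ∩ Chen ∩ Callum: 13:45–14:00.
Total common minutes: 15.

15 minutes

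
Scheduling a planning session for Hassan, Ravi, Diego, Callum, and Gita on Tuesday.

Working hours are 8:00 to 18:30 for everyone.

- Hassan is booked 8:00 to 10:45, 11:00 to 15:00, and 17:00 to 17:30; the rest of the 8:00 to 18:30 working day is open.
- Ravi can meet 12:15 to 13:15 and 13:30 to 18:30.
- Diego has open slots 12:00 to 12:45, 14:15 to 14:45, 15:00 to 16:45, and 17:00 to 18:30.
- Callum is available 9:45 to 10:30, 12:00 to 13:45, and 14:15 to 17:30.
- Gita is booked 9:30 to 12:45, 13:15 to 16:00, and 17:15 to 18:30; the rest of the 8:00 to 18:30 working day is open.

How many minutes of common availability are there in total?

45 minutes

Hassan free within 08:00–18:30: 10:45–11:00, 15:00–17:00, 17:30–18:30.
Gita free within 08:00–18:30: 08:00–09:30, 12:45–13:15, 16:00–17:15.
Hassan ∩ Ravi: 15:00–17:00, 17:30–18:30.
Hassan ∩ Ravi ∩ Diego: 15:00–16:45, 17:30–18:30.
Hassan ∩ Ravi ∩ Diego ∩ Callum: 15:00–16:45.
Hassan ∩ Ravi ∩ Diego ∩ Callum ∩ Gita: 16:00–16:45.
Total common minutes: 45.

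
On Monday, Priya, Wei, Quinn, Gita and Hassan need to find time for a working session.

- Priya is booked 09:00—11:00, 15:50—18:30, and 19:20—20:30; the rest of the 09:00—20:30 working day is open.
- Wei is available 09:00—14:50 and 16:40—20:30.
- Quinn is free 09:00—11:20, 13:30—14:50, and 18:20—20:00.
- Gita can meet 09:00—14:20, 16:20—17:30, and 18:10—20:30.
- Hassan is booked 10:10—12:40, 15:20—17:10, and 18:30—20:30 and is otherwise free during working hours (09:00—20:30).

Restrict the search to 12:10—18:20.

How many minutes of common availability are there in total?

50 minutes

Priya free within 09:00–20:30: 11:00–15:50, 18:30–19:20.
Hassan free within 09:00–20:30: 09:00–10:10, 12:40–15:20, 17:10–18:30.
Priya ∩ Wei: 11:00–14:50, 18:30–19:20.
Priya ∩ Wei ∩ Quinn: 11:00–11:20, 13:30–14:50, 18:30–19:20.
Priya ∩ Wei ∩ Quinn ∩ Gita: 11:00–11:20, 13:30–14:20, 18:30–19:20.
Priya ∩ Wei ∩ Quinn ∩ Gita ∩ Hassan: 13:30–14:20.
Restricted to 12:10–18:20: 13:30–14:20.
Total common minutes: 50.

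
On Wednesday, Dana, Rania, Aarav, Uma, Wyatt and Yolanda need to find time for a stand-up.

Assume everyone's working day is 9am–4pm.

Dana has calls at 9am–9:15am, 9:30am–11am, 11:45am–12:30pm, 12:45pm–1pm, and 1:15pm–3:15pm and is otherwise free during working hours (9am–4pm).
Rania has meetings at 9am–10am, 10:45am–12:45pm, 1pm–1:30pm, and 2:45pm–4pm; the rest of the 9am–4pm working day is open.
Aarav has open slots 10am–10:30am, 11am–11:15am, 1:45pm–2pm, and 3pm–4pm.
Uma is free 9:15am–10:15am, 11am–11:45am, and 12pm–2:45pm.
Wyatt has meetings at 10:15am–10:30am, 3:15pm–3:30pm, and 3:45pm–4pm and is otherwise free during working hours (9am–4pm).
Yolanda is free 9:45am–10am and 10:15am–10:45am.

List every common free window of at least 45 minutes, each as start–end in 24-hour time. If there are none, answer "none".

Dana free within 09:00–16:00: 09:15–09:30, 11:00–11:45, 12:30–12:45, 13:00–13:15, 15:15–16:00.
Rania free within 09:00–16:00: 10:00–10:45, 12:45–13:00, 13:30–14:45.
Wyatt free within 09:00–16:00: 09:00–10:15, 10:30–15:15, 15:30–15:45.
Dana ∩ Rania: (none).
Dana ∩ Rania ∩ Aarav: (none).
Dana ∩ Rania ∩ Aarav ∩ Uma: (none).
Dana ∩ Rania ∩ Aarav ∩ Uma ∩ Wyatt: (none).
Dana ∩ Rania ∩ Aarav ∩ Uma ∩ Wyatt ∩ Yolanda: (none).
Windows ≥ 45 min: (none).

none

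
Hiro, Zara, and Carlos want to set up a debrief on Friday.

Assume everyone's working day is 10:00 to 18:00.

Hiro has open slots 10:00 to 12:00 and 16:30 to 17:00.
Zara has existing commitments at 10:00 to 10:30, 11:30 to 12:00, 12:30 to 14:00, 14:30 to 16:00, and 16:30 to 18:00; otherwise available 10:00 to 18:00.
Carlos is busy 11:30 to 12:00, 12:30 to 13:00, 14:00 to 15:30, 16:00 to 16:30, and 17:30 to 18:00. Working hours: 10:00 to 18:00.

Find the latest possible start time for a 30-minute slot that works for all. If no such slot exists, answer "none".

Zara free within 10:00–18:00: 10:30–11:30, 12:00–12:30, 14:00–14:30, 16:00–16:30.
Carlos free within 10:00–18:00: 10:00–11:30, 12:00–12:30, 13:00–14:00, 15:30–16:00, 16:30–17:30.
Hiro ∩ Zara: 10:30–11:30.
Hiro ∩ Zara ∩ Carlos: 10:30–11:30.
Windows ≥ 30 min: 10:30–11:30.
Latest start in the last window 10:30–11:30 is 11:30 − 30 min = 11:00.

11:00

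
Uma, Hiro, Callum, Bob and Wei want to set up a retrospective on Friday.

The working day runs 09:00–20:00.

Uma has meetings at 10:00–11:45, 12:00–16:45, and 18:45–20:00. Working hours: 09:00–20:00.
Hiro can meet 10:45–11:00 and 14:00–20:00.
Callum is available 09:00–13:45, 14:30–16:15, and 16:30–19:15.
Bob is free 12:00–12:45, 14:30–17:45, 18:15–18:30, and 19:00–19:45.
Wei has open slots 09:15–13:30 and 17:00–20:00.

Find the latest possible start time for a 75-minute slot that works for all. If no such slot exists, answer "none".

Uma free within 09:00–20:00: 09:00–10:00, 11:45–12:00, 16:45–18:45.
Uma ∩ Hiro: 16:45–18:45.
Uma ∩ Hiro ∩ Callum: 16:45–18:45.
Uma ∩ Hiro ∩ Callum ∩ Bob: 16:45–17:45, 18:15–18:30.
Uma ∩ Hiro ∩ Callum ∩ Bob ∩ Wei: 17:00–17:45, 18:15–18:30.
Windows ≥ 75 min: (none).

none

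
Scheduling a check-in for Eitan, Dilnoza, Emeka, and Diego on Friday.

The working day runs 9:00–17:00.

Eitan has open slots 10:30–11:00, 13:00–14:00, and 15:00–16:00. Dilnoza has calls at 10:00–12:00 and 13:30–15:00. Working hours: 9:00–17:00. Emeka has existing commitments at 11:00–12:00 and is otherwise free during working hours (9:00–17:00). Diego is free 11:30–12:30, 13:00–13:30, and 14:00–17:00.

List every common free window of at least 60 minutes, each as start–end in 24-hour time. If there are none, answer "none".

15:00–16:00

Dilnoza free within 09:00–17:00: 09:00–10:00, 12:00–13:30, 15:00–17:00.
Emeka free within 09:00–17:00: 09:00–11:00, 12:00–17:00.
Eitan ∩ Dilnoza: 13:00–13:30, 15:00–16:00.
Eitan ∩ Dilnoza ∩ Emeka: 13:00–13:30, 15:00–16:00.
Eitan ∩ Dilnoza ∩ Emeka ∩ Diego: 13:00–13:30, 15:00–16:00.
Windows ≥ 60 min: 15:00–16:00.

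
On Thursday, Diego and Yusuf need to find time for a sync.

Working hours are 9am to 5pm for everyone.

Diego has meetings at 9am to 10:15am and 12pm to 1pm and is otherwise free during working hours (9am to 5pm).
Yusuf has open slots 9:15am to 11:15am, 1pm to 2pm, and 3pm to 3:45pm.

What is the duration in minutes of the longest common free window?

Diego free within 09:00–17:00: 10:15–12:00, 13:00–17:00.
Diego ∩ Yusuf: 10:15–11:15, 13:00–14:00, 15:00–15:45.
Common window lengths: 60, 60, 45 min; longest is 60.

60 minutes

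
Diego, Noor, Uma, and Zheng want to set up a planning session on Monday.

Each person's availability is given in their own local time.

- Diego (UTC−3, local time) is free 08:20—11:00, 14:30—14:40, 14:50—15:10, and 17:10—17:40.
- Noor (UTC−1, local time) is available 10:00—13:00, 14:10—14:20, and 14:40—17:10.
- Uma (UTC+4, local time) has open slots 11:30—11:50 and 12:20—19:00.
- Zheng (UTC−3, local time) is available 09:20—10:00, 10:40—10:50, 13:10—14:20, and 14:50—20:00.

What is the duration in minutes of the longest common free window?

Diego → UTC: 11:20–14:00, 17:30–17:40, 17:50–18:10, 20:10–20:40.
Noor → UTC: 11:00–14:00, 15:10–15:20, 15:40–18:10.
Uma → UTC: 07:30–07:50, 08:20–15:00.
Zheng → UTC: 12:20–13:00, 13:40–13:50, 16:10–17:20, 17:50–23:00.
Diego ∩ Noor: 11:20–14:00, 17:30–17:40, 17:50–18:10.
Diego ∩ Noor ∩ Uma: 11:20–14:00.
Diego ∩ Noor ∩ Uma ∩ Zheng: 12:20–13:00, 13:40–13:50.
Common window lengths: 40, 10 min; longest is 40.

40 minutes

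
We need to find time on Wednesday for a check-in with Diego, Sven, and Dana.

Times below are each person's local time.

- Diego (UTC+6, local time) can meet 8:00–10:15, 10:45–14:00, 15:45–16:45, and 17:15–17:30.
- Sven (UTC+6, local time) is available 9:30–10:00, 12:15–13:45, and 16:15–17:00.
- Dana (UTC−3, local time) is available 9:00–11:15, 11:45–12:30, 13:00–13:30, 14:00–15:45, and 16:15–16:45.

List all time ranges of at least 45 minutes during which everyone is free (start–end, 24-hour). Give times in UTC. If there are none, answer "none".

none

Diego → UTC: 02:00–04:15, 04:45–08:00, 09:45–10:45, 11:15–11:30.
Sven → UTC: 03:30–04:00, 06:15–07:45, 10:15–11:00.
Dana → UTC: 12:00–14:15, 14:45–15:30, 16:00–16:30, 17:00–18:45, 19:15–19:45.
Diego ∩ Sven: 03:30–04:00, 06:15–07:45, 10:15–10:45.
Diego ∩ Sven ∩ Dana: (none).
Windows ≥ 45 min: (none).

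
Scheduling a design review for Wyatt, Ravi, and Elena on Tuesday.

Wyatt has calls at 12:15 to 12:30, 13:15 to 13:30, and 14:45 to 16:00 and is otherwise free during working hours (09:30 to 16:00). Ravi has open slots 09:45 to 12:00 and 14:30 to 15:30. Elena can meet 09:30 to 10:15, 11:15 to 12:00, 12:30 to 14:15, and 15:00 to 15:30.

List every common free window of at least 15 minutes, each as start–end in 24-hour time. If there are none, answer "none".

09:45–10:15, 11:15–12:00

Wyatt free within 09:30–16:00: 09:30–12:15, 12:30–13:15, 13:30–14:45.
Wyatt ∩ Ravi: 09:45–12:00, 14:30–14:45.
Wyatt ∩ Ravi ∩ Elena: 09:45–10:15, 11:15–12:00.
Windows ≥ 15 min: 09:45–10:15, 11:15–12:00.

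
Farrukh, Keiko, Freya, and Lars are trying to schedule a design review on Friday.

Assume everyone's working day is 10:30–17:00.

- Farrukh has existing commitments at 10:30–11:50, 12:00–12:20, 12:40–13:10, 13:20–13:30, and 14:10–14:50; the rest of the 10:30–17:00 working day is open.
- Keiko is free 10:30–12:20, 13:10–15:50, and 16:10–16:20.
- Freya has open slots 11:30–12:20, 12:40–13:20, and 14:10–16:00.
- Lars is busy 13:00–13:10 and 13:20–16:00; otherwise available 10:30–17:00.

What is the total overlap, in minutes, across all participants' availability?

Farrukh free within 10:30–17:00: 11:50–12:00, 12:20–12:40, 13:10–13:20, 13:30–14:10, 14:50–17:00.
Lars free within 10:30–17:00: 10:30–13:00, 13:10–13:20, 16:00–17:00.
Farrukh ∩ Keiko: 11:50–12:00, 13:10–13:20, 13:30–14:10, 14:50–15:50, 16:10–16:20.
Farrukh ∩ Keiko ∩ Freya: 11:50–12:00, 13:10–13:20, 14:50–15:50.
Farrukh ∩ Keiko ∩ Freya ∩ Lars: 11:50–12:00, 13:10–13:20.
Total common minutes: 10 + 10 = 20.

20 minutes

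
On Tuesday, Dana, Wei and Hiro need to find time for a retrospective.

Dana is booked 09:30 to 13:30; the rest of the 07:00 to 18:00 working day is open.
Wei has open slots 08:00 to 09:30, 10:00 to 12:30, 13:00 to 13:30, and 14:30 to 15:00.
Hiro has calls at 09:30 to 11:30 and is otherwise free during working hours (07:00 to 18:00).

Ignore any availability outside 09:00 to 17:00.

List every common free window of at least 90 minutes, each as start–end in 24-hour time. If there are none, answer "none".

Dana free within 07:00–18:00: 07:00–09:30, 13:30–18:00.
Hiro free within 07:00–18:00: 07:00–09:30, 11:30–18:00.
Dana ∩ Wei: 08:00–09:30, 14:30–15:00.
Dana ∩ Wei ∩ Hiro: 08:00–09:30, 14:30–15:00.
Restricted to 09:00–17:00: 09:00–09:30, 14:30–15:00.
Windows ≥ 90 min: (none).

none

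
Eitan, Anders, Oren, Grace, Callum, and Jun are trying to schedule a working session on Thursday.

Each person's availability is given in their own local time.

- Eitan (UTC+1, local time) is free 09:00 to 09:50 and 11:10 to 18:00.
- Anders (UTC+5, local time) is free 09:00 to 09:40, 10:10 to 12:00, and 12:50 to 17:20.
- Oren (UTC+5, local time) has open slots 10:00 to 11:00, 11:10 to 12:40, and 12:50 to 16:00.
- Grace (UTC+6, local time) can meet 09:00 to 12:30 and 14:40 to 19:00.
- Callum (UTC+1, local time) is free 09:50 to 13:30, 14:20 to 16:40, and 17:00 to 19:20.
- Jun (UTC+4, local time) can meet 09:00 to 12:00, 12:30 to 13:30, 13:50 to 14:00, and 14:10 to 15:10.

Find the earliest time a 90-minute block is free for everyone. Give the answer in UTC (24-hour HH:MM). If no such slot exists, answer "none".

none

Eitan → UTC: 08:00–08:50, 10:10–17:00.
Anders → UTC: 04:00–04:40, 05:10–07:00, 07:50–12:20.
Oren → UTC: 05:00–06:00, 06:10–07:40, 07:50–11:00.
Grace → UTC: 03:00–06:30, 08:40–13:00.
Callum → UTC: 08:50–12:30, 13:20–15:40, 16:00–18:20.
Jun → UTC: 05:00–08:00, 08:30–09:30, 09:50–10:00, 10:10–11:10.
Eitan ∩ Anders: 08:00–08:50, 10:10–12:20.
Eitan ∩ Anders ∩ Oren: 08:00–08:50, 10:10–11:00.
Eitan ∩ Anders ∩ Oren ∩ Grace: 08:40–08:50, 10:10–11:00.
Eitan ∩ Anders ∩ Oren ∩ Grace ∩ Callum: 10:10–11:00.
Eitan ∩ Anders ∩ Oren ∩ Grace ∩ Callum ∩ Jun: 10:10–11:00.
Windows ≥ 90 min: (none).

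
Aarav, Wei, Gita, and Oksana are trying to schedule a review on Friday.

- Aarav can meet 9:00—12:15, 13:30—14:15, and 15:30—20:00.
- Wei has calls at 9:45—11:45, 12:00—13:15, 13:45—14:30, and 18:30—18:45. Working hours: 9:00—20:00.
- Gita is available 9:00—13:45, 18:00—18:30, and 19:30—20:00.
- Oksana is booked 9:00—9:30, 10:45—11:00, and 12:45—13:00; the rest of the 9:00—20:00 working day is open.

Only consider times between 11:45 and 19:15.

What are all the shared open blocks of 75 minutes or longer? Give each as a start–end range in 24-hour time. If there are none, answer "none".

Wei free within 09:00–20:00: 09:00–09:45, 11:45–12:00, 13:15–13:45, 14:30–18:30, 18:45–20:00.
Oksana free within 09:00–20:00: 09:30–10:45, 11:00–12:45, 13:00–20:00.
Aarav ∩ Wei: 09:00–09:45, 11:45–12:00, 13:30–13:45, 15:30–18:30, 18:45–20:00.
Aarav ∩ Wei ∩ Gita: 09:00–09:45, 11:45–12:00, 13:30–13:45, 18:00–18:30, 19:30–20:00.
Aarav ∩ Wei ∩ Gita ∩ Oksana: 09:30–09:45, 11:45–12:00, 13:30–13:45, 18:00–18:30, 19:30–20:00.
Restricted to 11:45–19:15: 11:45–12:00, 13:30–13:45, 18:00–18:30.
Windows ≥ 75 min: (none).

none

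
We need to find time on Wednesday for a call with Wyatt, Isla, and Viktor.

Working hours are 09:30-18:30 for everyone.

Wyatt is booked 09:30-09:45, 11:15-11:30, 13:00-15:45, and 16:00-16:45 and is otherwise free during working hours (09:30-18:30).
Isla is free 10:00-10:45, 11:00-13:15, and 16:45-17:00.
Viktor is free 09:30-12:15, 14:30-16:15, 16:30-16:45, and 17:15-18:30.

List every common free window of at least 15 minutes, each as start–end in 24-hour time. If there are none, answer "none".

10:00–10:45, 11:00–11:15, 11:30–12:15

Wyatt free within 09:30–18:30: 09:45–11:15, 11:30–13:00, 15:45–16:00, 16:45–18:30.
Wyatt ∩ Isla: 10:00–10:45, 11:00–11:15, 11:30–13:00, 16:45–17:00.
Wyatt ∩ Isla ∩ Viktor: 10:00–10:45, 11:00–11:15, 11:30–12:15.
Windows ≥ 15 min: 10:00–10:45, 11:00–11:15, 11:30–12:15.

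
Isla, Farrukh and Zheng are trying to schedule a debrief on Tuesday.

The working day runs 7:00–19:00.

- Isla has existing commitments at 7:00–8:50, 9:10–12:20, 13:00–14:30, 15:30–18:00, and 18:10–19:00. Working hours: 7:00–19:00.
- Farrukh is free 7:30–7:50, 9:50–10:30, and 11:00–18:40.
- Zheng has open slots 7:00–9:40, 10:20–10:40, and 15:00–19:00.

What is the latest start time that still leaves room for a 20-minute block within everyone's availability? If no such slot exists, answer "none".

15:10

Isla free within 07:00–19:00: 08:50–09:10, 12:20–13:00, 14:30–15:30, 18:00–18:10.
Isla ∩ Farrukh: 12:20–13:00, 14:30–15:30, 18:00–18:10.
Isla ∩ Farrukh ∩ Zheng: 15:00–15:30, 18:00–18:10.
Windows ≥ 20 min: 15:00–15:30.
Latest start in the last window 15:00–15:30 is 15:30 − 20 min = 15:10.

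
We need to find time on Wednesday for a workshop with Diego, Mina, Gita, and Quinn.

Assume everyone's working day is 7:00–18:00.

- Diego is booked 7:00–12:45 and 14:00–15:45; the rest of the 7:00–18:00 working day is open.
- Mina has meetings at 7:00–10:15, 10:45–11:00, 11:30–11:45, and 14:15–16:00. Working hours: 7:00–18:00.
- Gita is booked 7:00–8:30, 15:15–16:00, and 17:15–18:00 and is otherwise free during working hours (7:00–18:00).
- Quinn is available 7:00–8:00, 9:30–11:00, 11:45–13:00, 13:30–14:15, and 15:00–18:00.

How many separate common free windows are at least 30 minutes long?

2

Diego free within 07:00–18:00: 12:45–14:00, 15:45–18:00.
Mina free within 07:00–18:00: 10:15–10:45, 11:00–11:30, 11:45–14:15, 16:00–18:00.
Gita free within 07:00–18:00: 08:30–15:15, 16:00–17:15.
Diego ∩ Mina: 12:45–14:00, 16:00–18:00.
Diego ∩ Mina ∩ Gita: 12:45–14:00, 16:00–17:15.
Diego ∩ Mina ∩ Gita ∩ Quinn: 12:45–13:00, 13:30–14:00, 16:00–17:15.
Windows ≥ 30 min: 13:30–14:00, 16:00–17:15.
That's 2 windows.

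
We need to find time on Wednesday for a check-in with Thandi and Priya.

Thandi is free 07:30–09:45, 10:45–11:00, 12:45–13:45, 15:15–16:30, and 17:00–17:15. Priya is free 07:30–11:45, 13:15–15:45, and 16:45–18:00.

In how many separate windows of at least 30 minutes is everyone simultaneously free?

3

Thandi ∩ Priya: 07:30–09:45, 10:45–11:00, 13:15–13:45, 15:15–15:45, 17:00–17:15.
Windows ≥ 30 min: 07:30–09:45, 13:15–13:45, 15:15–15:45.
That's 3 windows.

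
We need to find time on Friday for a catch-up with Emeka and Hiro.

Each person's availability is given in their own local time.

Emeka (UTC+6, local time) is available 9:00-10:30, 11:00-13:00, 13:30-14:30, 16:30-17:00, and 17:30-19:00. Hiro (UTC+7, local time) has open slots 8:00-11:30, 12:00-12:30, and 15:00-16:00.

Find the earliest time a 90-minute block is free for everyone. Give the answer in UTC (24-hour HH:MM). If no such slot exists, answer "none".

Emeka → UTC: 03:00–04:30, 05:00–07:00, 07:30–08:30, 10:30–11:00, 11:30–13:00.
Hiro → UTC: 01:00–04:30, 05:00–05:30, 08:00–09:00.
Emeka ∩ Hiro: 03:00–04:30, 05:00–05:30, 08:00–08:30.
Windows ≥ 90 min: 03:00–04:30.
Earliest such window starts at 03:00.

03:00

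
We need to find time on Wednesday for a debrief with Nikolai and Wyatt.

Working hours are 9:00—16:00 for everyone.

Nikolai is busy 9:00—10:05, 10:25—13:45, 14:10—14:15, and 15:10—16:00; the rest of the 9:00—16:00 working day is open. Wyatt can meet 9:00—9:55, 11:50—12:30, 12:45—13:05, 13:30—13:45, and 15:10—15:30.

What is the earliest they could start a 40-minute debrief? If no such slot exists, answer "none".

none

Nikolai free within 09:00–16:00: 10:05–10:25, 13:45–14:10, 14:15–15:10.
Nikolai ∩ Wyatt: (none).
Windows ≥ 40 min: (none).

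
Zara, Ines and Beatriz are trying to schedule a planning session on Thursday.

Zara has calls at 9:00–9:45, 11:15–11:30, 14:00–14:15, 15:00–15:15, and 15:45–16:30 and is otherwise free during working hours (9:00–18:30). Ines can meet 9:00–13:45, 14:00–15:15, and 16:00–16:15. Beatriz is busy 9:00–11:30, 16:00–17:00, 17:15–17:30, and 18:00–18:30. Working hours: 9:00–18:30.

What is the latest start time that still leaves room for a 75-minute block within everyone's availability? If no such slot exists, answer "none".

Zara free within 09:00–18:30: 09:45–11:15, 11:30–14:00, 14:15–15:00, 15:15–15:45, 16:30–18:30.
Beatriz free within 09:00–18:30: 11:30–16:00, 17:00–17:15, 17:30–18:00.
Zara ∩ Ines: 09:45–11:15, 11:30–13:45, 14:15–15:00.
Zara ∩ Ines ∩ Beatriz: 11:30–13:45, 14:15–15:00.
Windows ≥ 75 min: 11:30–13:45.
Latest start in the last window 11:30–13:45 is 13:45 − 75 min = 12:30.

12:30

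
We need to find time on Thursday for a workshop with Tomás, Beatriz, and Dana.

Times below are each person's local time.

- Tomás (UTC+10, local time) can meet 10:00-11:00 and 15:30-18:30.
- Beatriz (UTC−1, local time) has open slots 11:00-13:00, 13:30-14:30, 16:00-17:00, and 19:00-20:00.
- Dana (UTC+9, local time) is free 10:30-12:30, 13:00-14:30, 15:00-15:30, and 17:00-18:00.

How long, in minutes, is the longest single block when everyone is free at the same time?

0 minutes

Tomás → UTC: 00:00–01:00, 05:30–08:30.
Beatriz → UTC: 12:00–14:00, 14:30–15:30, 17:00–18:00, 20:00–21:00.
Dana → UTC: 01:30–03:30, 04:00–05:30, 06:00–06:30, 08:00–09:00.
Tomás ∩ Beatriz: (none).
Tomás ∩ Beatriz ∩ Dana: (none).
No common window.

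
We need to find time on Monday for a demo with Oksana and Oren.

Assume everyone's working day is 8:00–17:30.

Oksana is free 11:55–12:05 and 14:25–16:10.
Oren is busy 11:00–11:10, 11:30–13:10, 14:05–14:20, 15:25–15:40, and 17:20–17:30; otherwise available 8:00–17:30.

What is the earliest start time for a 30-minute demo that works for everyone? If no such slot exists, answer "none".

Oren free within 08:00–17:30: 08:00–11:00, 11:10–11:30, 13:10–14:05, 14:20–15:25, 15:40–17:20.
Oksana ∩ Oren: 14:25–15:25, 15:40–16:10.
Windows ≥ 30 min: 14:25–15:25, 15:40–16:10.
Earliest such window starts at 14:25.

14:25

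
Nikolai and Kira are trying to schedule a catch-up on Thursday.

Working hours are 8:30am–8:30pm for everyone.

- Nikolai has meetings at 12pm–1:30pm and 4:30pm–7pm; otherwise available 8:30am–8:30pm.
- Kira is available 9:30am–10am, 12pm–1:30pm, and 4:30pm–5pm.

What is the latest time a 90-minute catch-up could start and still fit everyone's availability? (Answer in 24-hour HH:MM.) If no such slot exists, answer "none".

Nikolai free within 08:30–20:30: 08:30–12:00, 13:30–16:30, 19:00–20:30.
Nikolai ∩ Kira: 09:30–10:00.
Windows ≥ 90 min: (none).

none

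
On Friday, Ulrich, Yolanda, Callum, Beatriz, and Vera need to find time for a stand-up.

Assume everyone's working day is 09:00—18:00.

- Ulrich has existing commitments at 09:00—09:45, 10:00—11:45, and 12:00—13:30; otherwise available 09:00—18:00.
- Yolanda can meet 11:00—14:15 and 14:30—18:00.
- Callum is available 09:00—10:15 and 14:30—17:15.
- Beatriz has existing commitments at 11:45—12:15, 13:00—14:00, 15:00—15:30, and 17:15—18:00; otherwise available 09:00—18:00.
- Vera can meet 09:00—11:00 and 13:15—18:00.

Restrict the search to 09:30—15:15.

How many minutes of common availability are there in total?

Ulrich free within 09:00–18:00: 09:45–10:00, 11:45–12:00, 13:30–18:00.
Beatriz free within 09:00–18:00: 09:00–11:45, 12:15–13:00, 14:00–15:00, 15:30–17:15.
Ulrich ∩ Yolanda: 11:45–12:00, 13:30–14:15, 14:30–18:00.
Ulrich ∩ Yolanda ∩ Callum: 14:30–17:15.
Ulrich ∩ Yolanda ∩ Callum ∩ Beatriz: 14:30–15:00, 15:30–17:15.
Ulrich ∩ Yolanda ∩ Callum ∩ Beatriz ∩ Vera: 14:30–15:00, 15:30–17:15.
Restricted to 09:30–15:15: 14:30–15:00.
Total common minutes: 30.

30 minutes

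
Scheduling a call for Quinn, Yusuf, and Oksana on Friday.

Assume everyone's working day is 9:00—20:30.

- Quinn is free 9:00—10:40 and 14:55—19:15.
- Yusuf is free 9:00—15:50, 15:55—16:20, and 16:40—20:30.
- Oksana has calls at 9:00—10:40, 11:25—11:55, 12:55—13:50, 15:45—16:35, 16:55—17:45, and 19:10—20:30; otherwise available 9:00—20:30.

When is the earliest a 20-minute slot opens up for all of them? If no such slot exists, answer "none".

Oksana free within 09:00–20:30: 10:40–11:25, 11:55–12:55, 13:50–15:45, 16:35–16:55, 17:45–19:10.
Quinn ∩ Yusuf: 09:00–10:40, 14:55–15:50, 15:55–16:20, 16:40–19:15.
Quinn ∩ Yusuf ∩ Oksana: 14:55–15:45, 16:40–16:55, 17:45–19:10.
Windows ≥ 20 min: 14:55–15:45, 17:45–19:10.
Earliest such window starts at 14:55.

14:55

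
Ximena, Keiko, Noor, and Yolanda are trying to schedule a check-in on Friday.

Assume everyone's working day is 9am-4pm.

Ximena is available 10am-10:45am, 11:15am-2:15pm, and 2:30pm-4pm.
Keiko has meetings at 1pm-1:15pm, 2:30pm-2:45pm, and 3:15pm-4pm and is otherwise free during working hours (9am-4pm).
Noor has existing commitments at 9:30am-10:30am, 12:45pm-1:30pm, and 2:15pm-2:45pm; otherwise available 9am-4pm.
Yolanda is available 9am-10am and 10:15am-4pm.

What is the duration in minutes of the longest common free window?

90 minutes

Keiko free within 09:00–16:00: 09:00–13:00, 13:15–14:30, 14:45–15:15.
Noor free within 09:00–16:00: 09:00–09:30, 10:30–12:45, 13:30–14:15, 14:45–16:00.
Ximena ∩ Keiko: 10:00–10:45, 11:15–13:00, 13:15–14:15, 14:45–15:15.
Ximena ∩ Keiko ∩ Noor: 10:30–10:45, 11:15–12:45, 13:30–14:15, 14:45–15:15.
Ximena ∩ Keiko ∩ Noor ∩ Yolanda: 10:30–10:45, 11:15–12:45, 13:30–14:15, 14:45–15:15.
Common window lengths: 15, 90, 45, 30 min; longest is 90.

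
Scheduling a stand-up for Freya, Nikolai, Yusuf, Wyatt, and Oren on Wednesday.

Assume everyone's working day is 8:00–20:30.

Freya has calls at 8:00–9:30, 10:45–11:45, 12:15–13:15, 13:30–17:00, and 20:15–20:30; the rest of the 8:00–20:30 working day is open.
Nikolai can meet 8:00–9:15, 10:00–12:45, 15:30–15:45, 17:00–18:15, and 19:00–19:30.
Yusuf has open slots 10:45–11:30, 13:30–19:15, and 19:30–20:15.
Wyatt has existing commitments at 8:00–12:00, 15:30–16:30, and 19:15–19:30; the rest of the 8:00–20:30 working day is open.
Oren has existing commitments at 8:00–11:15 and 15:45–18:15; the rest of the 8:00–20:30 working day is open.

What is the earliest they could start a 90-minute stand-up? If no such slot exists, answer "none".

Freya free within 08:00–20:30: 09:30–10:45, 11:45–12:15, 13:15–13:30, 17:00–20:15.
Wyatt free within 08:00–20:30: 12:00–15:30, 16:30–19:15, 19:30–20:30.
Oren free within 08:00–20:30: 11:15–15:45, 18:15–20:30.
Freya ∩ Nikolai: 10:00–10:45, 11:45–12:15, 17:00–18:15, 19:00–19:30.
Freya ∩ Nikolai ∩ Yusuf: 17:00–18:15, 19:00–19:15.
Freya ∩ Nikolai ∩ Yusuf ∩ Wyatt: 17:00–18:15, 19:00–19:15.
Freya ∩ Nikolai ∩ Yusuf ∩ Wyatt ∩ Oren: 19:00–19:15.
Windows ≥ 90 min: (none).

none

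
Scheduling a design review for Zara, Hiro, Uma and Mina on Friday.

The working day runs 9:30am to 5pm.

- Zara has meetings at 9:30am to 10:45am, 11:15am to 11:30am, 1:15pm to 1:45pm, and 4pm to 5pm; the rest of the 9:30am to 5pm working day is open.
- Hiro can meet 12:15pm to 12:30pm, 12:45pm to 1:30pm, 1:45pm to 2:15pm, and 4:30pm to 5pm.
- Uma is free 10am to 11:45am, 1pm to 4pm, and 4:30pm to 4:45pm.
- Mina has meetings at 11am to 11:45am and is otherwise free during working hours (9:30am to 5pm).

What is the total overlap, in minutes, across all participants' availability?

Zara free within 09:30–17:00: 10:45–11:15, 11:30–13:15, 13:45–16:00.
Mina free within 09:30–17:00: 09:30–11:00, 11:45–17:00.
Zara ∩ Hiro: 12:15–12:30, 12:45–13:15, 13:45–14:15.
Zara ∩ Hiro ∩ Uma: 13:00–13:15, 13:45–14:15.
Zara ∩ Hiro ∩ Uma ∩ Mina: 13:00–13:15, 13:45–14:15.
Total common minutes: 15 + 30 = 45.

45 minutes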